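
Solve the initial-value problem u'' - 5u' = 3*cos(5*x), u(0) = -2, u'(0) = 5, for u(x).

Characteristic equation r² - 5r = 0 factors as (r - 5)r = 0, so r = 5, 0.
Hence u_h = C1*exp(5*x) + C2.
Try u_p = A*cos(5*x) + B*sin(5*x). Substituting and equating the coefficients of cos(5x) and sin(5x) gives A = -3/50, B = -3/50, so u_p = -3*cos(5*x)/50 - 3*sin(5*x)/50.
General solution: u = C2 - 3*cos(5*x)/50 - 3*sin(5*x)/50 + C1*exp(5*x).
Apply the initial conditions: u(0) = -3/50 + C1 + C2 = -2 and u'(0) = -3/10 + 5*C1 = 5. Solving gives C1 = 53/50, C2 = -3.

u = -3 - 3*cos(5*x)/50 - 3*sin(5*x)/50 + 53*exp(5*x)/50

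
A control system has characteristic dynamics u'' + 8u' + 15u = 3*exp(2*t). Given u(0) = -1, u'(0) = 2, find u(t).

u = -9*exp(-3*t)/5 + 3*exp(2*t)/35 + 5*exp(-5*t)/7

Characteristic equation r² + 8r + 15 = 0 factors as (r + 5)(r + 3) = 0, so r = -5, -3.
Hence u_h = C1*exp(-5*t) + C2*exp(-3*t).
Try u_p = A*exp(2*t). Substituting into the equation and dividing by exp(2*t) gives A = 3/35, so u_p = 3*exp(2*t)/35.
General solution: u = 3*exp(2*t)/35 + C1*exp(-5*t) + C2*exp(-3*t).
Apply the initial conditions: u(0) = 3/35 + C1 + C2 = -1 and u'(0) = 6/35 - 5*C1 - 3*C2 = 2. Solving gives C1 = 5/7, C2 = -9/5.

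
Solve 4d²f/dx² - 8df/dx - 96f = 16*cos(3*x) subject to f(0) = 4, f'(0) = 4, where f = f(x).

f = -44*cos(3*x)/375 - 8*sin(3*x)/375 + 154*exp(6*x)/75 + 258*exp(-4*x)/125

Divide through by 4: f'' - 2f' - 24f = 4*cos(3*x).
Characteristic equation r² - 2r - 24 = 0 factors as (r + 4)(r - 6) = 0, so r = -4, 6.
Hence f_h = C1*exp(-4*x) + C2*exp(6*x).
Try f_p = A*cos(3*x) + B*sin(3*x). Substituting and equating the coefficients of cos(3x) and sin(3x) gives A = -44/375, B = -8/375, so f_p = -44*cos(3*x)/375 - 8*sin(3*x)/375.
General solution: f = -44*cos(3*x)/375 - 8*sin(3*x)/375 + C1*exp(-4*x) + C2*exp(6*x).
Apply the initial conditions: f(0) = -44/375 + C1 + C2 = 4 and f'(0) = -8/125 - 4*C1 + 6*C2 = 4. Solving gives C1 = 258/125, C2 = 154/75.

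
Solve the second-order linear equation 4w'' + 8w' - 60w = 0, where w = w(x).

Divide through by 4: w'' + 2w' - 15w = 0.
Characteristic equation r² + 2r - 15 = 0 factors as (r + 5)(r - 3) = 0, so r = -5, 3.
Hence w_h = C1*exp(-5*x) + C2*exp(3*x).

w = C1*exp(-5*x) + C2*exp(3*x)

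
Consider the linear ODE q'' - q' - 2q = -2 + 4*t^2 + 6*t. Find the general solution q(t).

Characteristic equation r² - r - 2 = 0 factors as (r + 1)(r - 2) = 0, so r = -1, 2.
Hence q_h = C1*exp(-t) + C2*exp(2*t).
For the particular solution try q_p = A0 + A1*t + A2*t^2. Substituting and matching coefficients of each power of t gives A0 = -1/2, A1 = -1, A2 = -2, so q_p = -1/2 - t - 2*t^2.

q = -1/2 - t - 2*t**2 + C1*exp(-t) + C2*exp(2*t)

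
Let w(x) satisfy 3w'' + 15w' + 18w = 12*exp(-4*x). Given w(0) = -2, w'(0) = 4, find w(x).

w = -4*exp(-3*x) + 2*exp(-4*x)

Divide through by 3: w'' + 5w' + 6w = 4*exp(-4*x).
Characteristic equation r² + 5r + 6 = 0 factors as (r + 2)(r + 3) = 0, so r = -2, -3.
Hence w_h = C1*exp(-2*x) + C2*exp(-3*x).
Try w_p = A*exp(-4*x). Substituting into the equation and dividing by exp(-4*x) gives A = 2, so w_p = 2*exp(-4*x).
General solution: w = 2*exp(-4*x) + C1*exp(-2*x) + C2*exp(-3*x).
Apply the initial conditions: w(0) = 2 + C1 + C2 = -2 and w'(0) = -8 - 3*C2 - 2*C1 = 4. Solving gives C1 = 0, C2 = -4.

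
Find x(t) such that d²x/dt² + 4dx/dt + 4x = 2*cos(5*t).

Characteristic equation r² + 4r + 4 = 0 has discriminant (4)² - 4·(4) = 0, so r = -2 is a repeated root.
Hence x_h = (C1 + C2*t)*exp(-2*t).
Try x_p = A*cos(5*t) + B*sin(5*t). Substituting and equating the coefficients of cos(5t) and sin(5t) gives A = -42/841, B = 40/841, so x_p = -42*cos(5*t)/841 + 40*sin(5*t)/841.

x = -42*cos(5*t)/841 + 40*sin(5*t)/841 + C1*exp(-2*t) + C2*t*exp(-2*t)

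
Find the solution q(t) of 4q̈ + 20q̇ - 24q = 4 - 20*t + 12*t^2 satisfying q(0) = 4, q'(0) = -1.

Divide through by 4: q'' + 5q' - 6q = 1 - 5*t + 3*t^2.
Characteristic equation r² + 5r - 6 = 0 factors as (r - 1)(r + 6) = 0, so r = 1, -6.
Hence q_h = C1*exp(t) + C2*exp(-6*t).
For the particular solution try q_p = A0 + A1*t + A2*t^2. Substituting and matching coefficients of each power of t gives A0 = -1/3, A1 = 0, A2 = -1/2, so q_p = -1/3 - t^2/2.
General solution: q = -1/3 - t^2/2 + C1*exp(t) + C2*exp(-6*t).
Apply the initial conditions: q(0) = -1/3 + C1 + C2 = 4 and q'(0) = C1 - 6*C2 = -1. Solving gives C1 = 25/7, C2 = 16/21.

q = -1/3 - t**2/2 + 16*exp(-6*t)/21 + 25*exp(t)/7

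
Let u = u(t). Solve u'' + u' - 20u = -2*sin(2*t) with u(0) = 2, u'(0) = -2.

Characteristic equation r² + r - 20 = 0 factors as (r + 5)(r - 4) = 0, so r = -5, 4.
Hence u_h = C1*exp(-5*t) + C2*exp(4*t).
Try u_p = A*cos(2*t) + B*sin(2*t). Substituting and equating the coefficients of cos(2t) and sin(2t) gives A = 1/145, B = 12/145, so u_p = cos(2*t)/145 + 12*sin(2*t)/145.
General solution: u = cos(2*t)/145 + 12*sin(2*t)/145 + C1*exp(-5*t) + C2*exp(4*t).
Apply the initial conditions: u(0) = 1/145 + C1 + C2 = 2 and u'(0) = 24/145 - 5*C1 + 4*C2 = -2. Solving gives C1 = 98/87, C2 = 13/15.

u = cos(2*t)/145 + 12*sin(2*t)/145 + 13*exp(4*t)/15 + 98*exp(-5*t)/87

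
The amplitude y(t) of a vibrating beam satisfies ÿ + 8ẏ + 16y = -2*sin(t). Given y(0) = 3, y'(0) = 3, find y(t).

y = -30*sin(t)/289 + 16*cos(t)/289 + 851*exp(-4*t)/289 + 253*t*exp(-4*t)/17

Characteristic equation r² + 8r + 16 = 0 has discriminant (8)² - 4·(16) = 0, so r = -4 is a repeated root.
Hence y_h = (C1 + C2*t)*exp(-4*t).
Try y_p = A*cos(t) + B*sin(t). Substituting and equating the coefficients of cos(t) and sin(t) gives A = 16/289, B = -30/289, so y_p = -30*sin(t)/289 + 16*cos(t)/289.
General solution: y = -30*sin(t)/289 + 16*cos(t)/289 + C1*exp(-4*t) + C2*t*exp(-4*t).
Apply the initial conditions: y(0) = 16/289 + C1 = 3 and y'(0) = -30/289 + C2 - 4*C1 = 3. Solving gives C1 = 851/289, C2 = 253/17.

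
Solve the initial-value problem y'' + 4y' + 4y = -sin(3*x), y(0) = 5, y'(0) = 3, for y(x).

Characteristic equation r² + 4r + 4 = 0 has discriminant (4)² - 4·(4) = 0, so r = -2 is a repeated root.
Hence y_h = (C1 + C2*x)*exp(-2*x).
Try y_p = A*cos(3*x) + B*sin(3*x). Substituting and equating the coefficients of cos(3x) and sin(3x) gives A = 12/169, B = 5/169, so y_p = 5*sin(3*x)/169 + 12*cos(3*x)/169.
General solution: y = 5*sin(3*x)/169 + 12*cos(3*x)/169 + C1*exp(-2*x) + C2*x*exp(-2*x).
Apply the initial conditions: y(0) = 12/169 + C1 = 5 and y'(0) = 15/169 + C2 - 2*C1 = 3. Solving gives C1 = 833/169, C2 = 166/13.

y = 5*sin(3*x)/169 + 12*cos(3*x)/169 + 833*exp(-2*x)/169 + 166*x*exp(-2*x)/13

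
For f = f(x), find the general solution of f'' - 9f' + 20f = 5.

f = 1/4 + C1*exp(5*x) + C2*exp(4*x)

Characteristic equation r² - 9r + 20 = 0 factors as (r - 5)(r - 4) = 0, so r = 5, 4.
Hence f_h = C1*exp(5*x) + C2*exp(4*x).
For the particular solution try f_p = A0. Substituting and matching coefficients of each power of x gives A0 = 1/4, so f_p = 1/4.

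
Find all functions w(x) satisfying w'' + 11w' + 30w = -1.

w = -1/30 + C1*exp(-5*x) + C2*exp(-6*x)

Characteristic equation r² + 11r + 30 = 0 factors as (r + 5)(r + 6) = 0, so r = -5, -6.
Hence w_h = C1*exp(-5*x) + C2*exp(-6*x).
For the particular solution try w_p = A0. Substituting and matching coefficients of each power of x gives A0 = -1/30, so w_p = -1/30.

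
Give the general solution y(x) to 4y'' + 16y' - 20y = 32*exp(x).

Divide through by 4: y'' + 4y' - 5y = 8*exp(x).
Characteristic equation r² + 4r - 5 = 0 factors as (r + 5)(r - 1) = 0, so r = -5, 1.
Hence y_h = C1*exp(-5*x) + C2*exp(x).
Since exp(x) solves the homogeneous equation (r = 1 is a root of multiplicity 1), multiply the trial by x. Try y_p = A*x*exp(x). Substituting into the equation and dividing by exp(x) gives A = 4/3, so y_p = 4*x*exp(x)/3.

y = C1*exp(-5*x) + C2*exp(x) + 4*x*exp(x)/3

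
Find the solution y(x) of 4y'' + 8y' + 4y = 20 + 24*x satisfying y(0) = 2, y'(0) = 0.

y = -7 + 6*x + 9*exp(-x) + 3*x*exp(-x)

Divide through by 4: y'' + 2y' + y = 5 + 6*x.
Characteristic equation r² + 2r + 1 = 0 has discriminant (2)² - 4·(1) = 0, so r = -1 is a repeated root.
Hence y_h = (C1 + C2*x)*exp(-x).
For the particular solution try y_p = A0 + A1*x. Substituting and matching coefficients of each power of x gives A0 = -7, A1 = 6, so y_p = -7 + 6*x.
General solution: y = -7 + 6*x + C1*exp(-x) + C2*x*exp(-x).
Apply the initial conditions: y(0) = -7 + C1 = 2 and y'(0) = 6 + C2 - C1 = 0. Solving gives C1 = 9, C2 = 3.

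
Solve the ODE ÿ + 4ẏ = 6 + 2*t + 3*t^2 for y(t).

y = C2 + t**3/4 + t**2/16 + 47*t/32 + C1*exp(-4*t)

Characteristic equation r² + 4r = 0 factors as (r + 4)r = 0, so r = -4, 0.
Hence y_h = C1*exp(-4*t) + C2.
Since 0 is a characteristic root (multiplicity 1), multiply the polynomial trial by t: try y_p = t*(A0 + A1*t + A2*t^2). Substituting and matching coefficients of each power of t gives A0 = 47/32, A1 = 1/16, A2 = 1/4, so y_p = t^3/4 + t^2/16 + 47*t/32.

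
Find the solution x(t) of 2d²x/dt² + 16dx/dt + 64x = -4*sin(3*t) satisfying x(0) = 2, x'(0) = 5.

x = -46*sin(3*t)/1105 + 48*cos(3*t)/1105 + 2162*cos(4*t)*exp(-4*t)/1105 + 14311*exp(-4*t)*sin(4*t)/4420

Divide through by 2: x'' + 8x' + 32x = -2*sin(3*t).
Characteristic equation r² + 8r + 32 = 0 has discriminant (8)² - 4·(32) = -64 < 0, so r = -4 ± 4i.
Hence x_h = C1*cos(4*t)*exp(-4*t) + C2*exp(-4*t)*sin(4*t).
Try x_p = A*cos(3*t) + B*sin(3*t). Substituting and equating the coefficients of cos(3t) and sin(3t) gives A = 48/1105, B = -46/1105, so x_p = -46*sin(3*t)/1105 + 48*cos(3*t)/1105.
General solution: x = -46*sin(3*t)/1105 + 48*cos(3*t)/1105 + C1*cos(4*t)*exp(-4*t) + C2*exp(-4*t)*sin(4*t).
Apply the initial conditions: x(0) = 48/1105 + C1 = 2 and x'(0) = -138/1105 - 4*C1 + 4*C2 = 5. Solving gives C1 = 2162/1105, C2 = 14311/4420.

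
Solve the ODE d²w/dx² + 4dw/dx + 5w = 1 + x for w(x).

Characteristic equation r² + 4r + 5 = 0 has discriminant (4)² - 4·(5) = -4 < 0, so r = -2 ± i.
Hence w_h = C1*cos(x)*exp(-2*x) + C2*exp(-2*x)*sin(x).
For the particular solution try w_p = A0 + A1*x. Substituting and matching coefficients of each power of x gives A0 = 1/25, A1 = 1/5, so w_p = 1/25 + x/5.

w = 1/25 + x/5 + C1*cos(x)*exp(-2*x) + C2*exp(-2*x)*sin(x)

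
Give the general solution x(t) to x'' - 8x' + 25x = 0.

Characteristic equation r² - 8r + 25 = 0 has discriminant (-8)² - 4·(25) = -36 < 0, so r = 4 ± 3i.
Hence x_h = C1*cos(3*t)*exp(4*t) + C2*exp(4*t)*sin(3*t).

x = C1*cos(3*t)*exp(4*t) + C2*exp(4*t)*sin(3*t)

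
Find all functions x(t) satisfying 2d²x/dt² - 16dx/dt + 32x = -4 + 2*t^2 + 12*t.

x = 11/128 + t**2/16 + 7*t/16 + C1*exp(4*t) + C2*t*exp(4*t)

Divide through by 2: x'' - 8x' + 16x = -2 + t^2 + 6*t.
Characteristic equation r² - 8r + 16 = 0 has discriminant (-8)² - 4·(16) = 0, so r = 4 is a repeated root.
Hence x_h = (C1 + C2*t)*exp(4*t).
For the particular solution try x_p = A0 + A1*t + A2*t^2. Substituting and matching coefficients of each power of t gives A0 = 11/128, A1 = 7/16, A2 = 1/16, so x_p = 11/128 + t^2/16 + 7*t/16.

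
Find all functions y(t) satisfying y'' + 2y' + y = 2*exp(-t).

y = C1*exp(-t) + t**2*exp(-t) + C2*t*exp(-t)

Characteristic equation r² + 2r + 1 = 0 has discriminant (2)² - 4·(1) = 0, so r = -1 is a repeated root.
Hence y_h = (C1 + C2*t)*exp(-t).
Since exp(-t) solves the homogeneous equation (r = -1 is a root of multiplicity 2), multiply the trial by t^2. Try y_p = A*t^2*exp(-t). Substituting into the equation and dividing by exp(-t) gives A = 1, so y_p = t^2*exp(-t).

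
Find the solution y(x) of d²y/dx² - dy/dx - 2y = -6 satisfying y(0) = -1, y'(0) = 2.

y = 3 - 10*exp(-x)/3 - 2*exp(2*x)/3

Characteristic equation r² - r - 2 = 0 factors as (r + 1)(r - 2) = 0, so r = -1, 2.
Hence y_h = C1*exp(-x) + C2*exp(2*x).
For the particular solution try y_p = A0. Substituting and matching coefficients of each power of x gives A0 = 3, so y_p = 3.
General solution: y = 3 + C1*exp(-x) + C2*exp(2*x).
Apply the initial conditions: y(0) = 3 + C1 + C2 = -1 and y'(0) = -C1 + 2*C2 = 2. Solving gives C1 = -10/3, C2 = -2/3.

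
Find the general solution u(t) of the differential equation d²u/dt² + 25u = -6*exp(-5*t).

u = -3*exp(-5*t)/25 + C1*cos(5*t) + C2*sin(5*t)

Characteristic equation r² + 25 = 0 has discriminant (0)² - 4·(25) = -100 < 0, so r = ± 5i.
Hence u_h = C1*cos(5*t) + C2*sin(5*t).
Try u_p = A*exp(-5*t). Substituting into the equation and dividing by exp(-5*t) gives A = -3/25, so u_p = -3*exp(-5*t)/25.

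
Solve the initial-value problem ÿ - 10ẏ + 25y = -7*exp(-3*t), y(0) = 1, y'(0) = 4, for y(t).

Characteristic equation r² - 10r + 25 = 0 has discriminant (-10)² - 4·(25) = 0, so r = 5 is a repeated root.
Hence y_h = (C1 + C2*t)*exp(5*t).
Try y_p = A*exp(-3*t). Substituting into the equation and dividing by exp(-3*t) gives A = -7/64, so y_p = -7*exp(-3*t)/64.
General solution: y = -7*exp(-3*t)/64 + C1*exp(5*t) + C2*t*exp(5*t).
Apply the initial conditions: y(0) = -7/64 + C1 = 1 and y'(0) = 21/64 + C2 + 5*C1 = 4. Solving gives C1 = 71/64, C2 = -15/8.

y = -7*exp(-3*t)/64 + 71*exp(5*t)/64 - 15*t*exp(5*t)/8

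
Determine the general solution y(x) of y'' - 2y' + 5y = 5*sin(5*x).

Characteristic equation r² - 2r + 5 = 0 has discriminant (-2)² - 4·(5) = -16 < 0, so r = 1 ± 2i.
Hence y_h = C1*cos(2*x)*exp(x) + C2*exp(x)*sin(2*x).
Try y_p = A*cos(5*x) + B*sin(5*x). Substituting and equating the coefficients of cos(5x) and sin(5x) gives A = 1/10, B = -1/5, so y_p = -sin(5*x)/5 + cos(5*x)/10.

y = -sin(5*x)/5 + cos(5*x)/10 + C1*cos(2*x)*exp(x) + C2*exp(x)*sin(2*x)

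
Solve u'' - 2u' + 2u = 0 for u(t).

Characteristic equation r² - 2r + 2 = 0 has discriminant (-2)² - 4·(2) = -4 < 0, so r = 1 ± i.
Hence u_h = C1*cos(t)*exp(t) + C2*exp(t)*sin(t).

u = C1*cos(t)*exp(t) + C2*exp(t)*sin(t)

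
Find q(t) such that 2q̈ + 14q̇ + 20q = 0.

q = C1*exp(-2*t) + C2*exp(-5*t)

Divide through by 2: q'' + 7q' + 10q = 0.
Characteristic equation r² + 7r + 10 = 0 factors as (r + 2)(r + 5) = 0, so r = -2, -5.
Hence q_h = C1*exp(-2*t) + C2*exp(-5*t).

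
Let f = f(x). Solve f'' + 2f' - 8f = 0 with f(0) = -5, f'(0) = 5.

f = -5*exp(-4*x)/2 - 5*exp(2*x)/2

Characteristic equation r² + 2r - 8 = 0 factors as (r + 4)(r - 2) = 0, so r = -4, 2.
Hence f_h = C1*exp(-4*x) + C2*exp(2*x).
Apply the initial conditions: f(0) = C1 + C2 = -5 and f'(0) = -4*C1 + 2*C2 = 5. Solving gives C1 = -5/2, C2 = -5/2.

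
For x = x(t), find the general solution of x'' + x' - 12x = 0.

x = C1*exp(-4*t) + C2*exp(3*t)

Characteristic equation r² + r - 12 = 0 factors as (r + 4)(r - 3) = 0, so r = -4, 3.
Hence x_h = C1*exp(-4*t) + C2*exp(3*t).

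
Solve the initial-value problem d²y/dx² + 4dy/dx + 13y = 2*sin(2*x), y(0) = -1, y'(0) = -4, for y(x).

Characteristic equation r² + 4r + 13 = 0 has discriminant (4)² - 4·(13) = -36 < 0, so r = -2 ± 3i.
Hence y_h = C1*cos(3*x)*exp(-2*x) + C2*exp(-2*x)*sin(3*x).
Try y_p = A*cos(2*x) + B*sin(2*x). Substituting and equating the coefficients of cos(2x) and sin(2x) gives A = -16/145, B = 18/145, so y_p = -16*cos(2*x)/145 + 18*sin(2*x)/145.
General solution: y = -16*cos(2*x)/145 + 18*sin(2*x)/145 + C1*cos(3*x)*exp(-2*x) + C2*exp(-2*x)*sin(3*x).
Apply the initial conditions: y(0) = -16/145 + C1 = -1 and y'(0) = 36/145 - 2*C1 + 3*C2 = -4. Solving gives C1 = -129/145, C2 = -874/435.

y = -16*cos(2*x)/145 + 18*sin(2*x)/145 - 874*exp(-2*x)*sin(3*x)/435 - 129*cos(3*x)*exp(-2*x)/145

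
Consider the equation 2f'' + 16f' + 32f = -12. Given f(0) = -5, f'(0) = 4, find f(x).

f = -3/8 - 37*exp(-4*x)/8 - 29*x*exp(-4*x)/2

Divide through by 2: f'' + 8f' + 16f = -6.
Characteristic equation r² + 8r + 16 = 0 has discriminant (8)² - 4·(16) = 0, so r = -4 is a repeated root.
Hence f_h = (C1 + C2*x)*exp(-4*x).
For the particular solution try f_p = A0. Substituting and matching coefficients of each power of x gives A0 = -3/8, so f_p = -3/8.
General solution: f = -3/8 + C1*exp(-4*x) + C2*x*exp(-4*x).
Apply the initial conditions: f(0) = -3/8 + C1 = -5 and f'(0) = C2 - 4*C1 = 4. Solving gives C1 = -37/8, C2 = -29/2.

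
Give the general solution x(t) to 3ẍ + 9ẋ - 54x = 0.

x = C1*exp(3*t) + C2*exp(-6*t)

Divide through by 3: x'' + 3x' - 18x = 0.
Characteristic equation r² + 3r - 18 = 0 factors as (r - 3)(r + 6) = 0, so r = 3, -6.
Hence x_h = C1*exp(3*t) + C2*exp(-6*t).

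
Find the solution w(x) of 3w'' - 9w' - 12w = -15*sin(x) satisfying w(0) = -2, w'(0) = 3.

Divide through by 3: w'' - 3w' - 4w = -5*sin(x).
Characteristic equation r² - 3r - 4 = 0 factors as (r - 4)(r + 1) = 0, so r = 4, -1.
Hence w_h = C1*exp(4*x) + C2*exp(-x).
Try w_p = A*cos(x) + B*sin(x). Substituting and equating the coefficients of cos(x) and sin(x) gives A = -15/34, B = 25/34, so w_p = -15*cos(x)/34 + 25*sin(x)/34.
General solution: w = -15*cos(x)/34 + 25*sin(x)/34 + C1*exp(4*x) + C2*exp(-x).
Apply the initial conditions: w(0) = -15/34 + C1 + C2 = -2 and w'(0) = 25/34 - C2 + 4*C1 = 3. Solving gives C1 = 12/85, C2 = -17/10.

w = -17*exp(-x)/10 - 15*cos(x)/34 + 12*exp(4*x)/85 + 25*sin(x)/34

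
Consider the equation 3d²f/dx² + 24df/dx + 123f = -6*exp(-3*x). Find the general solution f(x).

f = -exp(-3*x)/13 + C1*cos(5*x)*exp(-4*x) + C2*exp(-4*x)*sin(5*x)

Divide through by 3: f'' + 8f' + 41f = -2*exp(-3*x).
Characteristic equation r² + 8r + 41 = 0 has discriminant (8)² - 4·(41) = -100 < 0, so r = -4 ± 5i.
Hence f_h = C1*cos(5*x)*exp(-4*x) + C2*exp(-4*x)*sin(5*x).
Try f_p = A*exp(-3*x). Substituting into the equation and dividing by exp(-3*x) gives A = -1/13, so f_p = -exp(-3*x)/13.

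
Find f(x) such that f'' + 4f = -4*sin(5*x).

f = 4*sin(5*x)/21 + C1*cos(2*x) + C2*sin(2*x)

Characteristic equation r² + 4 = 0 has discriminant (0)² - 4·(4) = -16 < 0, so r = ± 2i.
Hence f_h = C1*cos(2*x) + C2*sin(2*x).
Try f_p = A*cos(5*x) + B*sin(5*x). Substituting and equating the coefficients of cos(5x) and sin(5x) gives A = 0, B = 4/21, so f_p = 4*sin(5*x)/21.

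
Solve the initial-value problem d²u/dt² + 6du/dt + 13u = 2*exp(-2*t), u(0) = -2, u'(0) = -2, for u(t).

Characteristic equation r² + 6r + 13 = 0 has discriminant (6)² - 4·(13) = -16 < 0, so r = -3 ± 2i.
Hence u_h = C1*cos(2*t)*exp(-3*t) + C2*exp(-3*t)*sin(2*t).
Try u_p = A*exp(-2*t). Substituting into the equation and dividing by exp(-2*t) gives A = 2/5, so u_p = 2*exp(-2*t)/5.
General solution: u = 2*exp(-2*t)/5 + C1*cos(2*t)*exp(-3*t) + C2*exp(-3*t)*sin(2*t).
Apply the initial conditions: u(0) = 2/5 + C1 = -2 and u'(0) = -4/5 - 3*C1 + 2*C2 = -2. Solving gives C1 = -12/5, C2 = -21/5.

u = 2*exp(-2*t)/5 - 21*exp(-3*t)*sin(2*t)/5 - 12*cos(2*t)*exp(-3*t)/5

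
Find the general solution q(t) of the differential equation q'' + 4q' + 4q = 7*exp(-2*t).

Characteristic equation r² + 4r + 4 = 0 has discriminant (4)² - 4·(4) = 0, so r = -2 is a repeated root.
Hence q_h = (C1 + C2*t)*exp(-2*t).
Since exp(-2*t) solves the homogeneous equation (r = -2 is a root of multiplicity 2), multiply the trial by t^2. Try q_p = A*t^2*exp(-2*t). Substituting into the equation and dividing by exp(-2*t) gives A = 7/2, so q_p = 7*t^2*exp(-2*t)/2.

q = C1*exp(-2*t) + 7*t**2*exp(-2*t)/2 + C2*t*exp(-2*t)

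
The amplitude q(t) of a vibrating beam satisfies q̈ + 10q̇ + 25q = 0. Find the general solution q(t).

q = C1*exp(-5*t) + C2*t*exp(-5*t)

Characteristic equation r² + 10r + 25 = 0 has discriminant (10)² - 4·(25) = 0, so r = -5 is a repeated root.
Hence q_h = (C1 + C2*t)*exp(-5*t).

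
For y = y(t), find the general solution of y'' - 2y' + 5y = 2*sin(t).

y = cos(t)/5 + 2*sin(t)/5 + C1*cos(2*t)*exp(t) + C2*exp(t)*sin(2*t)

Characteristic equation r² - 2r + 5 = 0 has discriminant (-2)² - 4·(5) = -16 < 0, so r = 1 ± 2i.
Hence y_h = C1*cos(2*t)*exp(t) + C2*exp(t)*sin(2*t).
Try y_p = A*cos(t) + B*sin(t). Substituting and equating the coefficients of cos(t) and sin(t) gives A = 1/5, B = 2/5, so y_p = cos(t)/5 + 2*sin(t)/5.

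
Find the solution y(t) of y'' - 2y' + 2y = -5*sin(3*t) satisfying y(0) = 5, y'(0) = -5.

y = -6*cos(3*t)/17 + 7*sin(3*t)/17 - 197*exp(t)*sin(t)/17 + 91*cos(t)*exp(t)/17

Characteristic equation r² - 2r + 2 = 0 has discriminant (-2)² - 4·(2) = -4 < 0, so r = 1 ± i.
Hence y_h = C1*cos(t)*exp(t) + C2*exp(t)*sin(t).
Try y_p = A*cos(3*t) + B*sin(3*t). Substituting and equating the coefficients of cos(3t) and sin(3t) gives A = -6/17, B = 7/17, so y_p = -6*cos(3*t)/17 + 7*sin(3*t)/17.
General solution: y = -6*cos(3*t)/17 + 7*sin(3*t)/17 + C1*cos(t)*exp(t) + C2*exp(t)*sin(t).
Apply the initial conditions: y(0) = -6/17 + C1 = 5 and y'(0) = 21/17 + C1 + C2 = -5. Solving gives C1 = 91/17, C2 = -197/17.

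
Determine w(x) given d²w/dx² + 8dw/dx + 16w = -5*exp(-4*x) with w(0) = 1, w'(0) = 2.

w = 6*x*exp(-4*x) - 5*x**2*exp(-4*x)/2 + exp(-4*x)

Characteristic equation r² + 8r + 16 = 0 has discriminant (8)² - 4·(16) = 0, so r = -4 is a repeated root.
Hence w_h = (C1 + C2*x)*exp(-4*x).
Since exp(-4*x) solves the homogeneous equation (r = -4 is a root of multiplicity 2), multiply the trial by x^2. Try w_p = A*x^2*exp(-4*x). Substituting into the equation and dividing by exp(-4*x) gives A = -5/2, so w_p = -5*x^2*exp(-4*x)/2.
General solution: w = C1*exp(-4*x) - 5*x^2*exp(-4*x)/2 + C2*x*exp(-4*x).
Apply the initial conditions: w(0) = C1 = 1 and w'(0) = C2 - 4*C1 = 2. Solving gives C1 = 1, C2 = 6.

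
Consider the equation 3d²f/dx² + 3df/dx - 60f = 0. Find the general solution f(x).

f = C1*exp(-5*x) + C2*exp(4*x)

Divide through by 3: f'' + f' - 20f = 0.
Characteristic equation r² + r - 20 = 0 factors as (r + 5)(r - 4) = 0, so r = -5, 4.
Hence f_h = C1*exp(-5*x) + C2*exp(4*x).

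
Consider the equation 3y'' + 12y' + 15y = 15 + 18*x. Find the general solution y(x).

y = 1/25 + 6*x/5 + C1*cos(x)*exp(-2*x) + C2*exp(-2*x)*sin(x)

Divide through by 3: y'' + 4y' + 5y = 5 + 6*x.
Characteristic equation r² + 4r + 5 = 0 has discriminant (4)² - 4·(5) = -4 < 0, so r = -2 ± i.
Hence y_h = C1*cos(x)*exp(-2*x) + C2*exp(-2*x)*sin(x).
For the particular solution try y_p = A0 + A1*x. Substituting and matching coefficients of each power of x gives A0 = 1/25, A1 = 6/5, so y_p = 1/25 + 6*x/5.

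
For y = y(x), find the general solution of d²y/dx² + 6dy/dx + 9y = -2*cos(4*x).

y = -48*sin(4*x)/625 + 14*cos(4*x)/625 + C1*exp(-3*x) + C2*x*exp(-3*x)

Characteristic equation r² + 6r + 9 = 0 has discriminant (6)² - 4·(9) = 0, so r = -3 is a repeated root.
Hence y_h = (C1 + C2*x)*exp(-3*x).
Try y_p = A*cos(4*x) + B*sin(4*x). Substituting and equating the coefficients of cos(4x) and sin(4x) gives A = 14/625, B = -48/625, so y_p = -48*sin(4*x)/625 + 14*cos(4*x)/625.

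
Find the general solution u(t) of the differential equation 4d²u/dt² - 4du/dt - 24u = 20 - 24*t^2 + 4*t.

Divide through by 4: u'' - u' - 6u = 5 + t - 6*t^2.
Characteristic equation r² - r - 6 = 0 factors as (r + 2)(r - 3) = 0, so r = -2, 3.
Hence u_h = C1*exp(-2*t) + C2*exp(3*t).
For the particular solution try u_p = A0 + A1*t + A2*t^2. Substituting and matching coefficients of each power of t gives A0 = -5/12, A1 = -1/2, A2 = 1, so u_p = -5/12 + t^2 - t/2.

u = -5/12 + t**2 - t/2 + C1*exp(-2*t) + C2*exp(3*t)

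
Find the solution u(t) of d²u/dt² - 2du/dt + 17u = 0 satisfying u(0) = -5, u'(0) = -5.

Characteristic equation r² - 2r + 17 = 0 has discriminant (-2)² - 4·(17) = -64 < 0, so r = 1 ± 4i.
Hence u_h = C1*cos(4*t)*exp(t) + C2*exp(t)*sin(4*t).
Apply the initial conditions: u(0) = C1 = -5 and u'(0) = C1 + 4*C2 = -5. Solving gives C1 = -5, C2 = 0.

u = -5*cos(4*t)*exp(t)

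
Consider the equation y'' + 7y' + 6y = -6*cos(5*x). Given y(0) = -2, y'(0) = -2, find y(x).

y = -179*exp(-x)/65 - 105*sin(5*x)/793 + 57*cos(5*x)/793 + 208*exp(-6*x)/305

Characteristic equation r² + 7r + 6 = 0 factors as (r + 1)(r + 6) = 0, so r = -1, -6.
Hence y_h = C1*exp(-x) + C2*exp(-6*x).
Try y_p = A*cos(5*x) + B*sin(5*x). Substituting and equating the coefficients of cos(5x) and sin(5x) gives A = 57/793, B = -105/793, so y_p = -105*sin(5*x)/793 + 57*cos(5*x)/793.
General solution: y = -105*sin(5*x)/793 + 57*cos(5*x)/793 + C1*exp(-x) + C2*exp(-6*x).
Apply the initial conditions: y(0) = 57/793 + C1 + C2 = -2 and y'(0) = -525/793 - C1 - 6*C2 = -2. Solving gives C1 = -179/65, C2 = 208/305.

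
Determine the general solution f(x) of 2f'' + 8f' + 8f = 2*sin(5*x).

Divide through by 2: f'' + 4f' + 4f = sin(5*x).
Characteristic equation r² + 4r + 4 = 0 has discriminant (4)² - 4·(4) = 0, so r = -2 is a repeated root.
Hence f_h = (C1 + C2*x)*exp(-2*x).
Try f_p = A*cos(5*x) + B*sin(5*x). Substituting and equating the coefficients of cos(5x) and sin(5x) gives A = -20/841, B = -21/841, so f_p = -21*sin(5*x)/841 - 20*cos(5*x)/841.

f = -21*sin(5*x)/841 - 20*cos(5*x)/841 + C1*exp(-2*x) + C2*x*exp(-2*x)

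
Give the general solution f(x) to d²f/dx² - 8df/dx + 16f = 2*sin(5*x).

f = -18*sin(5*x)/1681 + 80*cos(5*x)/1681 + C1*exp(4*x) + C2*x*exp(4*x)

Characteristic equation r² - 8r + 16 = 0 has discriminant (-8)² - 4·(16) = 0, so r = 4 is a repeated root.
Hence f_h = (C1 + C2*x)*exp(4*x).
Try f_p = A*cos(5*x) + B*sin(5*x). Substituting and equating the coefficients of cos(5x) and sin(5x) gives A = 80/1681, B = -18/1681, so f_p = -18*sin(5*x)/1681 + 80*cos(5*x)/1681.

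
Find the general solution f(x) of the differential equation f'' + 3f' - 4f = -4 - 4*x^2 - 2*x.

Characteristic equation r² + 3r - 4 = 0 factors as (r + 4)(r - 1) = 0, so r = -4, 1.
Hence f_h = C1*exp(-4*x) + C2*exp(x).
For the particular solution try f_p = A0 + A1*x + A2*x^2. Substituting and matching coefficients of each power of x gives A0 = 3, A1 = 2, A2 = 1, so f_p = 3 + x^2 + 2*x.

f = 3 + x**2 + 2*x + C1*exp(-4*x) + C2*exp(x)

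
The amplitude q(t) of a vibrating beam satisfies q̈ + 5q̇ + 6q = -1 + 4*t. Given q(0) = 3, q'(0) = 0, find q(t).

Characteristic equation r² + 5r + 6 = 0 factors as (r + 2)(r + 3) = 0, so r = -2, -3.
Hence q_h = C1*exp(-2*t) + C2*exp(-3*t).
For the particular solution try q_p = A0 + A1*t. Substituting and matching coefficients of each power of t gives A0 = -13/18, A1 = 2/3, so q_p = -13/18 + 2*t/3.
General solution: q = -13/18 + 2*t/3 + C1*exp(-2*t) + C2*exp(-3*t).
Apply the initial conditions: q(0) = -13/18 + C1 + C2 = 3 and q'(0) = 2/3 - 3*C2 - 2*C1 = 0. Solving gives C1 = 21/2, C2 = -61/9.

q = -13/18 - 61*exp(-3*t)/9 + 2*t/3 + 21*exp(-2*t)/2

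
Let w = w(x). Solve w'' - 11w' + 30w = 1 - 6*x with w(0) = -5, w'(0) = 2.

Characteristic equation r² - 11r + 30 = 0 factors as (r - 5)(r - 6) = 0, so r = 5, 6.
Hence w_h = C1*exp(5*x) + C2*exp(6*x).
For the particular solution try w_p = A0 + A1*x. Substituting and matching coefficients of each power of x gives A0 = -1/25, A1 = -1/5, so w_p = -1/25 - x/5.
General solution: w = -1/25 - x/5 + C1*exp(5*x) + C2*exp(6*x).
Apply the initial conditions: w(0) = -1/25 + C1 + C2 = -5 and w'(0) = -1/5 + 5*C1 + 6*C2 = 2. Solving gives C1 = -799/25, C2 = 27.

w = -1/25 + 27*exp(6*x) - 799*exp(5*x)/25 - x/5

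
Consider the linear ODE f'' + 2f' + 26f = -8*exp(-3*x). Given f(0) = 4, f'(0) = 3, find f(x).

Characteristic equation r² + 2r + 26 = 0 has discriminant (2)² - 4·(26) = -100 < 0, so r = -1 ± 5i.
Hence f_h = C1*cos(5*x)*exp(-x) + C2*exp(-x)*sin(5*x).
Try f_p = A*exp(-3*x). Substituting into the equation and dividing by exp(-3*x) gives A = -8/29, so f_p = -8*exp(-3*x)/29.
General solution: f = -8*exp(-3*x)/29 + C1*cos(5*x)*exp(-x) + C2*exp(-x)*sin(5*x).
Apply the initial conditions: f(0) = -8/29 + C1 = 4 and f'(0) = 24/29 - C1 + 5*C2 = 3. Solving gives C1 = 124/29, C2 = 187/145.

f = -8*exp(-3*x)/29 + 124*cos(5*x)*exp(-x)/29 + 187*exp(-x)*sin(5*x)/145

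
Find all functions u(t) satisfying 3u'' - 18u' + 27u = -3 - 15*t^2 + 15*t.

Divide through by 3: u'' - 6u' + 9u = -1 - 5*t^2 + 5*t.
Characteristic equation r² - 6r + 9 = 0 has discriminant (-6)² - 4·(9) = 0, so r = 3 is a repeated root.
Hence u_h = (C1 + C2*t)*exp(3*t).
For the particular solution try u_p = A0 + A1*t + A2*t^2. Substituting and matching coefficients of each power of t gives A0 = -1/9, A1 = -5/27, A2 = -5/9, so u_p = -1/9 - 5*t^2/9 - 5*t/27.

u = -1/9 - 5*t**2/9 - 5*t/27 + C1*exp(3*t) + C2*t*exp(3*t)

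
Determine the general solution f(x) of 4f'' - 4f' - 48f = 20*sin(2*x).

f = -4*sin(2*x)/13 + cos(2*x)/26 + C1*exp(4*x) + C2*exp(-3*x)

Divide through by 4: f'' - f' - 12f = 5*sin(2*x).
Characteristic equation r² - r - 12 = 0 factors as (r - 4)(r + 3) = 0, so r = 4, -3.
Hence f_h = C1*exp(4*x) + C2*exp(-3*x).
Try f_p = A*cos(2*x) + B*sin(2*x). Substituting and equating the coefficients of cos(2x) and sin(2x) gives A = 1/26, B = -4/13, so f_p = -4*sin(2*x)/13 + cos(2*x)/26.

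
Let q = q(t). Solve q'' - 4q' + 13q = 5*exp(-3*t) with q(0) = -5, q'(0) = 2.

q = 5*exp(-3*t)/34 - 175*cos(3*t)*exp(2*t)/34 + 433*exp(2*t)*sin(3*t)/102

Characteristic equation r² - 4r + 13 = 0 has discriminant (-4)² - 4·(13) = -36 < 0, so r = 2 ± 3i.
Hence q_h = C1*cos(3*t)*exp(2*t) + C2*exp(2*t)*sin(3*t).
Try q_p = A*exp(-3*t). Substituting into the equation and dividing by exp(-3*t) gives A = 5/34, so q_p = 5*exp(-3*t)/34.
General solution: q = 5*exp(-3*t)/34 + C1*cos(3*t)*exp(2*t) + C2*exp(2*t)*sin(3*t).
Apply the initial conditions: q(0) = 5/34 + C1 = -5 and q'(0) = -15/34 + 2*C1 + 3*C2 = 2. Solving gives C1 = -175/34, C2 = 433/102.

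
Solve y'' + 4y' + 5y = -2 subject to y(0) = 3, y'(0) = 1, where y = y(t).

y = -2/5 + 17*cos(t)*exp(-2*t)/5 + 39*exp(-2*t)*sin(t)/5

Characteristic equation r² + 4r + 5 = 0 has discriminant (4)² - 4·(5) = -4 < 0, so r = -2 ± i.
Hence y_h = C1*cos(t)*exp(-2*t) + C2*exp(-2*t)*sin(t).
For the particular solution try y_p = A0. Substituting and matching coefficients of each power of t gives A0 = -2/5, so y_p = -2/5.
General solution: y = -2/5 + C1*cos(t)*exp(-2*t) + C2*exp(-2*t)*sin(t).
Apply the initial conditions: y(0) = -2/5 + C1 = 3 and y'(0) = C2 - 2*C1 = 1. Solving gives C1 = 17/5, C2 = 39/5.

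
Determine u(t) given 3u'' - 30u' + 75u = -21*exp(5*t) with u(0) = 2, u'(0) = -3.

u = 2*exp(5*t) - 13*t*exp(5*t) - 7*t**2*exp(5*t)/2

Divide through by 3: u'' - 10u' + 25u = -7*exp(5*t).
Characteristic equation r² - 10r + 25 = 0 has discriminant (-10)² - 4·(25) = 0, so r = 5 is a repeated root.
Hence u_h = (C1 + C2*t)*exp(5*t).
Since exp(5*t) solves the homogeneous equation (r = 5 is a root of multiplicity 2), multiply the trial by t^2. Try u_p = A*t^2*exp(5*t). Substituting into the equation and dividing by exp(5*t) gives A = -7/2, so u_p = -7*t^2*exp(5*t)/2.
General solution: u = C1*exp(5*t) - 7*t^2*exp(5*t)/2 + C2*t*exp(5*t).
Apply the initial conditions: u(0) = C1 = 2 and u'(0) = C2 + 5*C1 = -3. Solving gives C1 = 2, C2 = -13.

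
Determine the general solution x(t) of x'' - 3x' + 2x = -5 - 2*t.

Characteristic equation r² - 3r + 2 = 0 factors as (r - 2)(r - 1) = 0, so r = 2, 1.
Hence x_h = C1*exp(2*t) + C2*exp(t).
For the particular solution try x_p = A0 + A1*t. Substituting and matching coefficients of each power of t gives A0 = -4, A1 = -1, so x_p = -4 - t.

x = -4 - t + C1*exp(2*t) + C2*exp(t)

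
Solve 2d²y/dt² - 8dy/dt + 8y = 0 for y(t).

y = C1*exp(2*t) + C2*t*exp(2*t)

Divide through by 2: y'' - 4y' + 4y = 0.
Characteristic equation r² - 4r + 4 = 0 has discriminant (-4)² - 4·(4) = 0, so r = 2 is a repeated root.
Hence y_h = (C1 + C2*t)*exp(2*t).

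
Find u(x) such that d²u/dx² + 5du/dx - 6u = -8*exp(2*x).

Characteristic equation r² + 5r - 6 = 0 factors as (r + 6)(r - 1) = 0, so r = -6, 1.
Hence u_h = C1*exp(-6*x) + C2*exp(x).
Try u_p = A*exp(2*x). Substituting into the equation and dividing by exp(2*x) gives A = -1, so u_p = -exp(2*x).

u = -exp(2*x) + C1*exp(-6*x) + C2*exp(x)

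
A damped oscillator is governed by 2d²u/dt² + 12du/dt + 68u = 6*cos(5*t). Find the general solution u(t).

Divide through by 2: u'' + 6u' + 34u = 3*cos(5*t).
Characteristic equation r² + 6r + 34 = 0 has discriminant (6)² - 4·(34) = -100 < 0, so r = -3 ± 5i.
Hence u_h = C1*cos(5*t)*exp(-3*t) + C2*exp(-3*t)*sin(5*t).
Try u_p = A*cos(5*t) + B*sin(5*t). Substituting and equating the coefficients of cos(5t) and sin(5t) gives A = 3/109, B = 10/109, so u_p = 3*cos(5*t)/109 + 10*sin(5*t)/109.

u = 3*cos(5*t)/109 + 10*sin(5*t)/109 + C1*cos(5*t)*exp(-3*t) + C2*exp(-3*t)*sin(5*t)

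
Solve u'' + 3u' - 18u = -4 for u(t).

u = 2/9 + C1*exp(-6*t) + C2*exp(3*t)

Characteristic equation r² + 3r - 18 = 0 factors as (r + 6)(r - 3) = 0, so r = -6, 3.
Hence u_h = C1*exp(-6*t) + C2*exp(3*t).
For the particular solution try u_p = A0. Substituting and matching coefficients of each power of t gives A0 = 2/9, so u_p = 2/9.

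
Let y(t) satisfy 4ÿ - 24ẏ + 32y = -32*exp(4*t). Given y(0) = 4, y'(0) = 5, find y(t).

y = exp(4*t)/2 + 7*exp(2*t)/2 - 4*t*exp(4*t)

Divide through by 4: y'' - 6y' + 8y = -8*exp(4*t).
Characteristic equation r² - 6r + 8 = 0 factors as (r - 4)(r - 2) = 0, so r = 4, 2.
Hence y_h = C1*exp(4*t) + C2*exp(2*t).
Since exp(4*t) solves the homogeneous equation (r = 4 is a root of multiplicity 1), multiply the trial by t. Try y_p = A*t*exp(4*t). Substituting into the equation and dividing by exp(4*t) gives A = -4, so y_p = -4*t*exp(4*t).
General solution: y = C1*exp(4*t) + C2*exp(2*t) - 4*t*exp(4*t).
Apply the initial conditions: y(0) = C1 + C2 = 4 and y'(0) = -4 + 2*C2 + 4*C1 = 5. Solving gives C1 = 1/2, C2 = 7/2.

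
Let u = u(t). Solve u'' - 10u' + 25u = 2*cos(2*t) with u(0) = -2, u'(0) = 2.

Characteristic equation r² - 10r + 25 = 0 has discriminant (-10)² - 4·(25) = 0, so r = 5 is a repeated root.
Hence u_h = (C1 + C2*t)*exp(5*t).
Try u_p = A*cos(2*t) + B*sin(2*t). Substituting and equating the coefficients of cos(2t) and sin(2t) gives A = 42/841, B = -40/841, so u_p = -40*sin(2*t)/841 + 42*cos(2*t)/841.
General solution: u = -40*sin(2*t)/841 + 42*cos(2*t)/841 + C1*exp(5*t) + C2*t*exp(5*t).
Apply the initial conditions: u(0) = 42/841 + C1 = -2 and u'(0) = -80/841 + C2 + 5*C1 = 2. Solving gives C1 = -1724/841, C2 = 358/29.

u = -1724*exp(5*t)/841 - 40*sin(2*t)/841 + 42*cos(2*t)/841 + 358*t*exp(5*t)/29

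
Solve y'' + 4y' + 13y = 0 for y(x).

y = C1*cos(3*x)*exp(-2*x) + C2*exp(-2*x)*sin(3*x)

Characteristic equation r² + 4r + 13 = 0 has discriminant (4)² - 4·(13) = -36 < 0, so r = -2 ± 3i.
Hence y_h = C1*cos(3*x)*exp(-2*x) + C2*exp(-2*x)*sin(3*x).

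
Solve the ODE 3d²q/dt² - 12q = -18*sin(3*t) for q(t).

q = 6*sin(3*t)/13 + C1*exp(-2*t) + C2*exp(2*t)

Divide through by 3: q'' - 4q = -6*sin(3*t).
Characteristic equation r² - 4 = 0 factors as (r + 2)(r - 2) = 0, so r = -2, 2.
Hence q_h = C1*exp(-2*t) + C2*exp(2*t).
Try q_p = A*cos(3*t) + B*sin(3*t). Substituting and equating the coefficients of cos(3t) and sin(3t) gives A = 0, B = 6/13, so q_p = 6*sin(3*t)/13.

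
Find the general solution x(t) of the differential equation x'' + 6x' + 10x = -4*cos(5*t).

Characteristic equation r² + 6r + 10 = 0 has discriminant (6)² - 4·(10) = -4 < 0, so r = -3 ± i.
Hence x_h = C1*cos(t)*exp(-3*t) + C2*exp(-3*t)*sin(t).
Try x_p = A*cos(5*t) + B*sin(5*t). Substituting and equating the coefficients of cos(5t) and sin(5t) gives A = 4/75, B = -8/75, so x_p = -8*sin(5*t)/75 + 4*cos(5*t)/75.

x = -8*sin(5*t)/75 + 4*cos(5*t)/75 + C1*cos(t)*exp(-3*t) + C2*exp(-3*t)*sin(t)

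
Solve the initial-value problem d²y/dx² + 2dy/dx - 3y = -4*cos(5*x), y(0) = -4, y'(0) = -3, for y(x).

y = -197*exp(x)/52 - 23*exp(-3*x)/68 - 10*sin(5*x)/221 + 28*cos(5*x)/221

Characteristic equation r² + 2r - 3 = 0 factors as (r + 3)(r - 1) = 0, so r = -3, 1.
Hence y_h = C1*exp(-3*x) + C2*exp(x).
Try y_p = A*cos(5*x) + B*sin(5*x). Substituting and equating the coefficients of cos(5x) and sin(5x) gives A = 28/221, B = -10/221, so y_p = -10*sin(5*x)/221 + 28*cos(5*x)/221.
General solution: y = -10*sin(5*x)/221 + 28*cos(5*x)/221 + C1*exp(-3*x) + C2*exp(x).
Apply the initial conditions: y(0) = 28/221 + C1 + C2 = -4 and y'(0) = -50/221 + C2 - 3*C1 = -3. Solving gives C1 = -23/68, C2 = -197/52.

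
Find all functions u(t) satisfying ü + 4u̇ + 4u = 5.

u = 5/4 + C1*exp(-2*t) + C2*t*exp(-2*t)

Characteristic equation r² + 4r + 4 = 0 has discriminant (4)² - 4·(4) = 0, so r = -2 is a repeated root.
Hence u_h = (C1 + C2*t)*exp(-2*t).
For the particular solution try u_p = A0. Substituting and matching coefficients of each power of t gives A0 = 5/4, so u_p = 5/4.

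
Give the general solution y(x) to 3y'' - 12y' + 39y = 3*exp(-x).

y = exp(-x)/18 + C1*cos(3*x)*exp(2*x) + C2*exp(2*x)*sin(3*x)

Divide through by 3: y'' - 4y' + 13y = exp(-x).
Characteristic equation r² - 4r + 13 = 0 has discriminant (-4)² - 4·(13) = -36 < 0, so r = 2 ± 3i.
Hence y_h = C1*cos(3*x)*exp(2*x) + C2*exp(2*x)*sin(3*x).
Try y_p = A*exp(-x). Substituting into the equation and dividing by exp(-x) gives A = 1/18, so y_p = exp(-x)/18.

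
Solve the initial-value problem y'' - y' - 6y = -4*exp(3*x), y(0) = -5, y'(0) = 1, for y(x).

Characteristic equation r² - r - 6 = 0 factors as (r + 2)(r - 3) = 0, so r = -2, 3.
Hence y_h = C1*exp(-2*x) + C2*exp(3*x).
Since exp(3*x) solves the homogeneous equation (r = 3 is a root of multiplicity 1), multiply the trial by x. Try y_p = A*x*exp(3*x). Substituting into the equation and dividing by exp(3*x) gives A = -4/5, so y_p = -4*x*exp(3*x)/5.
General solution: y = C1*exp(-2*x) + C2*exp(3*x) - 4*x*exp(3*x)/5.
Apply the initial conditions: y(0) = C1 + C2 = -5 and y'(0) = -4/5 - 2*C1 + 3*C2 = 1. Solving gives C1 = -84/25, C2 = -41/25.

y = -84*exp(-2*x)/25 - 41*exp(3*x)/25 - 4*x*exp(3*x)/5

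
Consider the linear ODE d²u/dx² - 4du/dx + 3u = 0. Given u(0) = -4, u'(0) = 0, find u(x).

u = -6*exp(x) + 2*exp(3*x)

Characteristic equation r² - 4r + 3 = 0 factors as (r - 1)(r - 3) = 0, so r = 1, 3.
Hence u_h = C1*exp(x) + C2*exp(3*x).
Apply the initial conditions: u(0) = C1 + C2 = -4 and u'(0) = C1 + 3*C2 = 0. Solving gives C1 = -6, C2 = 2.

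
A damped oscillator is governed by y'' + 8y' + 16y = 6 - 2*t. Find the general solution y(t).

Characteristic equation r² + 8r + 16 = 0 has discriminant (8)² - 4·(16) = 0, so r = -4 is a repeated root.
Hence y_h = (C1 + C2*t)*exp(-4*t).
For the particular solution try y_p = A0 + A1*t. Substituting and matching coefficients of each power of t gives A0 = 7/16, A1 = -1/8, so y_p = 7/16 - t/8.

y = 7/16 - t/8 + C1*exp(-4*t) + C2*t*exp(-4*t)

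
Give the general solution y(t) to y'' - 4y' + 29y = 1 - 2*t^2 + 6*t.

y = 1589/24389 - 2*t**2/29 + 158*t/841 + C1*cos(5*t)*exp(2*t) + C2*exp(2*t)*sin(5*t)

Characteristic equation r² - 4r + 29 = 0 has discriminant (-4)² - 4·(29) = -100 < 0, so r = 2 ± 5i.
Hence y_h = C1*cos(5*t)*exp(2*t) + C2*exp(2*t)*sin(5*t).
For the particular solution try y_p = A0 + A1*t + A2*t^2. Substituting and matching coefficients of each power of t gives A0 = 1589/24389, A1 = 158/841, A2 = -2/29, so y_p = 1589/24389 - 2*t^2/29 + 158*t/841.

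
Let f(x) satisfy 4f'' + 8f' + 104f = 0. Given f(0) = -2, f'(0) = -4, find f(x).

f = -2*cos(5*x)*exp(-x) - 6*exp(-x)*sin(5*x)/5

Divide through by 4: f'' + 2f' + 26f = 0.
Characteristic equation r² + 2r + 26 = 0 has discriminant (2)² - 4·(26) = -100 < 0, so r = -1 ± 5i.
Hence f_h = C1*cos(5*x)*exp(-x) + C2*exp(-x)*sin(5*x).
Apply the initial conditions: f(0) = C1 = -2 and f'(0) = -C1 + 5*C2 = -4. Solving gives C1 = -2, C2 = -6/5.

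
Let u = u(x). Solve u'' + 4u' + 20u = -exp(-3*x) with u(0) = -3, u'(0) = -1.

Characteristic equation r² + 4r + 20 = 0 has discriminant (4)² - 4·(20) = -64 < 0, so r = -2 ± 4i.
Hence u_h = C1*cos(4*x)*exp(-2*x) + C2*exp(-2*x)*sin(4*x).
Try u_p = A*exp(-3*x). Substituting into the equation and dividing by exp(-3*x) gives A = -1/17, so u_p = -exp(-3*x)/17.
General solution: u = -exp(-3*x)/17 + C1*cos(4*x)*exp(-2*x) + C2*exp(-2*x)*sin(4*x).
Apply the initial conditions: u(0) = -1/17 + C1 = -3 and u'(0) = 3/17 - 2*C1 + 4*C2 = -1. Solving gives C1 = -50/17, C2 = -30/17.

u = -exp(-3*x)/17 - 50*cos(4*x)*exp(-2*x)/17 - 30*exp(-2*x)*sin(4*x)/17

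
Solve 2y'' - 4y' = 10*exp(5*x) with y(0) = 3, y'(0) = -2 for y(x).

y = 9/2 - 11*exp(2*x)/6 + exp(5*x)/3

Divide through by 2: y'' - 2y' = 5*exp(5*x).
Characteristic equation r² - 2r = 0 factors as (r - 2)r = 0, so r = 2, 0.
Hence y_h = C1*exp(2*x) + C2.
Try y_p = A*exp(5*x). Substituting into the equation and dividing by exp(5*x) gives A = 1/3, so y_p = exp(5*x)/3.
General solution: y = C2 + exp(5*x)/3 + C1*exp(2*x).
Apply the initial conditions: y(0) = 1/3 + C1 + C2 = 3 and y'(0) = 5/3 + 2*C1 = -2. Solving gives C1 = -11/6, C2 = 9/2.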